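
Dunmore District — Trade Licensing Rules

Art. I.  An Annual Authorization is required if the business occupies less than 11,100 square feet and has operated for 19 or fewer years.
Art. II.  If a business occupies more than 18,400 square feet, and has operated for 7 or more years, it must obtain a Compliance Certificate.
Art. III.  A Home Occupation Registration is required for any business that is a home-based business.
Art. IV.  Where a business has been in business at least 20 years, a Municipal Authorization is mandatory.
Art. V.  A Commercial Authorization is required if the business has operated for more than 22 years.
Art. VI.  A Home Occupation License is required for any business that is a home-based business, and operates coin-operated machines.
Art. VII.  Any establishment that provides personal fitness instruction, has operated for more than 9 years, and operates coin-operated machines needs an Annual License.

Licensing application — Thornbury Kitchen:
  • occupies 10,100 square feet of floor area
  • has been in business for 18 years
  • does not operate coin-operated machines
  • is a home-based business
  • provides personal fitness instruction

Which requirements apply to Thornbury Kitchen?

Art. I. floor area 10,100 square feet < 11,100 square feet; years in business 18 ≤ 19 → Annual Authorization required.
Art. II. floor area 10,100 square feet ≤ 18,400 square feet; years in business 18 ≥ 7 → Compliance Certificate not required.
Art. III. is a home-based business → Home Occupation Registration required.
Art. IV. years in business 18 < 20 → Municipal Authorization not required.
Art. V. years in business 18 ≤ 22 → Commercial Authorization not required.
Art. VI. is a home-based business; does not operate coin-operated machines → Home Occupation License not required.
Art. VII. provides personal fitness instruction; years in business 18 > 9; does not operate coin-operated machines → Annual License not required.

Annual Authorization, Home Occupation Registration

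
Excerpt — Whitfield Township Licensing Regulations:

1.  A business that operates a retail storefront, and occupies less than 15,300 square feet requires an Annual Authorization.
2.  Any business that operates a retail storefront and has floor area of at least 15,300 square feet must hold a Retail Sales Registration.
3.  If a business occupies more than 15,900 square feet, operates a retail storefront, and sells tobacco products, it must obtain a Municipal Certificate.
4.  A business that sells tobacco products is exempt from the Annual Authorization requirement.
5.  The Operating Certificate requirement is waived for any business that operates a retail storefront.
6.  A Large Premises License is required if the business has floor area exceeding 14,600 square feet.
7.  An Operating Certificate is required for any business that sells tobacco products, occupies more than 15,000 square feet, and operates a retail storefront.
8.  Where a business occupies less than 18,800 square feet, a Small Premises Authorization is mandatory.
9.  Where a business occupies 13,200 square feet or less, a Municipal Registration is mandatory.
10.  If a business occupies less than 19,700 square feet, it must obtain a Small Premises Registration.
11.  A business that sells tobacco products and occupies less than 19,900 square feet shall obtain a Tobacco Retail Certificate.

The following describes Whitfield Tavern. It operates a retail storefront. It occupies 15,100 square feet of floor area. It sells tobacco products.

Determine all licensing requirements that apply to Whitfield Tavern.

1. operates a retail storefront; floor area 15,100 square feet < 15,300 square feet → Annual Authorization required.
2. operates a retail storefront; floor area 15,100 square feet < 15,300 square feet → Retail Sales Registration not required.
3. floor area 15,100 square feet ≤ 15,900 square feet; operates a retail storefront; sells tobacco products → Municipal Certificate not required.
4. sells tobacco products → exempt from Annual Authorization.
5. operates a retail storefront → exempt from Operating Certificate.
6. floor area 15,100 square feet > 14,600 square feet → Large Premises License required.
7. sells tobacco products; floor area 15,100 square feet > 15,000 square feet; operates a retail storefront → Operating Certificate required.
8. floor area 15,100 square feet < 18,800 square feet → Small Premises Authorization required.
9. floor area 15,100 square feet > 13,200 square feet → Municipal Registration not required.
10. floor area 15,100 square feet < 19,700 square feet → Small Premises Registration required.
11. sells tobacco products; floor area 15,100 square feet < 19,900 square feet → Tobacco Retail Certificate required.

Large Premises License, Small Premises Authorization, Small Premises Registration, Tobacco Retail Certificate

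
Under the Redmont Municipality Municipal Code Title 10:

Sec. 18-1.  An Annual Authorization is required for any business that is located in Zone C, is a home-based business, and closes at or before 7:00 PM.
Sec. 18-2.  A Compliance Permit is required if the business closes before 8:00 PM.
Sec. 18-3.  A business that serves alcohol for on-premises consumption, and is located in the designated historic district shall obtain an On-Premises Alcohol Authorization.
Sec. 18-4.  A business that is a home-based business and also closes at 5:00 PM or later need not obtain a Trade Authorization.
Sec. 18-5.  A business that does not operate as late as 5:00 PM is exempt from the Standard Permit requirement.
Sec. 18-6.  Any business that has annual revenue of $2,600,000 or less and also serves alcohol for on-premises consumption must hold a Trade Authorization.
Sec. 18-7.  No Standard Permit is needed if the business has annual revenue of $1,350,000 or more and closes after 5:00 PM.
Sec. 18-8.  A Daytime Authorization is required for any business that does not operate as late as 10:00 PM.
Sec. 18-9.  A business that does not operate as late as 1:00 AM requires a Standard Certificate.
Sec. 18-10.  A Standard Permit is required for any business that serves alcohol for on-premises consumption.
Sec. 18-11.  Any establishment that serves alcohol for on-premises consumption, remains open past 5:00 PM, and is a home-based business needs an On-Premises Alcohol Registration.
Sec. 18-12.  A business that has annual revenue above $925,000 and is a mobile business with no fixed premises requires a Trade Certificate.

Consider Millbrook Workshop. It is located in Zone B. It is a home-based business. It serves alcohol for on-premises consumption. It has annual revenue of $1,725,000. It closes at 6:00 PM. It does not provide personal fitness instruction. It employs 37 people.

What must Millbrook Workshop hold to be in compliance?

Sec. 18-1. is located in Zone B (not: is located in Zone C); is a home-based business; closes 6:00 PM, at/before 7:00 PM → Annual Authorization not required.
Sec. 18-2. closes 6:00 PM, at/before 8:00 PM → Compliance Permit required.
Sec. 18-3. serves alcohol for on-premises consumption; is located in Zone B (not: is located in the designated historic district) → On-Premises Alcohol Authorization not required.
Sec. 18-4. is a home-based business; closes 6:00 PM, after 5:00 PM → exempt from Trade Authorization.
Sec. 18-5. closes 6:00 PM, after 5:00 PM → Standard Permit exemption does not apply.
Sec. 18-6. revenue $1,725,000 ≤ $2,600,000; serves alcohol for on-premises consumption → Trade Authorization required.
Sec. 18-7. revenue $1,725,000 ≥ $1,350,000; closes 6:00 PM, after 5:00 PM → exempt from Standard Permit.
Sec. 18-8. closes 6:00 PM, at/before 10:00 PM → Daytime Authorization required.
Sec. 18-9. closes 6:00 PM, at/before 1:00 AM → Standard Certificate required.
Sec. 18-10. serves alcohol for on-premises consumption → Standard Permit required.
Sec. 18-11. serves alcohol for on-premises consumption; closes 6:00 PM, after 5:00 PM; is a home-based business → On-Premises Alcohol Registration required.
Sec. 18-12. revenue $1,725,000 > $925,000; is a home-based business (not: is a mobile business with no fixed premises) → Trade Certificate not required.

Compliance Permit, Daytime Authorization, On-Premises Alcohol Registration, Standard Certificate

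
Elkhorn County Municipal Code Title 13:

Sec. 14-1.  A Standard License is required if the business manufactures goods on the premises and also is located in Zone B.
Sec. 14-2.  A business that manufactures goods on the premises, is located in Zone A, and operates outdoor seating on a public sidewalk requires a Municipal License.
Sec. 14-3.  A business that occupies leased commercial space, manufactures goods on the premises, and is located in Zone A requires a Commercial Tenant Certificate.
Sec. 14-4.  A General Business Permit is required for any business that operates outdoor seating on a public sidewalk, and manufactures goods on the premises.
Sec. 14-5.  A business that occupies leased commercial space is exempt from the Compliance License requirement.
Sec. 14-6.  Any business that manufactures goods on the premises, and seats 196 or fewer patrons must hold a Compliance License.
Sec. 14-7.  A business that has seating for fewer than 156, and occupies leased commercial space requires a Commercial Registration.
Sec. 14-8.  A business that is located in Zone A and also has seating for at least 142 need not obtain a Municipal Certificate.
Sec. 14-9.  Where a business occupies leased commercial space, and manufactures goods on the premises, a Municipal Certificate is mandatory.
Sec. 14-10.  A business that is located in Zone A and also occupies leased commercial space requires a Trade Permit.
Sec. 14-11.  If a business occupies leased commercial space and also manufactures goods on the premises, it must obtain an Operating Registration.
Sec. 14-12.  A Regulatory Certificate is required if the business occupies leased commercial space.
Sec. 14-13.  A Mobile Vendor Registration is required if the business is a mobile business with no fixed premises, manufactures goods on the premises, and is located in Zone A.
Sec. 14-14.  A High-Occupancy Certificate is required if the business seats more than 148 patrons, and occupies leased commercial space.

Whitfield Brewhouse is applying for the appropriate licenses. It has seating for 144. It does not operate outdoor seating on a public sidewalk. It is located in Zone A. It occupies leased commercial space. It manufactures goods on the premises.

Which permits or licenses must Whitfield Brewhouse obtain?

Sec. 14-1. manufactures goods on the premises; is located in Zone A (not: is located in Zone B) → Standard License not required.
Sec. 14-2. manufactures goods on the premises; is located in Zone A; does not operate outdoor seating on a public sidewalk → Municipal License not required.
Sec. 14-3. occupies leased commercial space; manufactures goods on the premises; is located in Zone A → Commercial Tenant Certificate required.
Sec. 14-4. does not operate outdoor seating on a public sidewalk; manufactures goods on the premises → General Business Permit not required.
Sec. 14-5. occupies leased commercial space → exempt from Compliance License.
Sec. 14-6. manufactures goods on the premises; seating 144 ≤ 196 → Compliance License required.
Sec. 14-7. seating 144 < 156; occupies leased commercial space → Commercial Registration required.
Sec. 14-8. is located in Zone A; seating 144 ≥ 142 → exempt from Municipal Certificate.
Sec. 14-9. occupies leased commercial space; manufactures goods on the premises → Municipal Certificate required.
Sec. 14-10. is located in Zone A; occupies leased commercial space → Trade Permit required.
Sec. 14-11. occupies leased commercial space; manufactures goods on the premises → Operating Registration required.
Sec. 14-12. occupies leased commercial space → Regulatory Certificate required.
Sec. 14-13. occupies leased commercial space (not: is a mobile business with no fixed premises); manufactures goods on the premises; is located in Zone A → Mobile Vendor Registration not required.
Sec. 14-14. seating 144 ≤ 148; occupies leased commercial space → High-Occupancy Certificate not required.

Commercial Registration, Commercial Tenant Certificate, Operating Registration, Regulatory Certificate, Trade Permit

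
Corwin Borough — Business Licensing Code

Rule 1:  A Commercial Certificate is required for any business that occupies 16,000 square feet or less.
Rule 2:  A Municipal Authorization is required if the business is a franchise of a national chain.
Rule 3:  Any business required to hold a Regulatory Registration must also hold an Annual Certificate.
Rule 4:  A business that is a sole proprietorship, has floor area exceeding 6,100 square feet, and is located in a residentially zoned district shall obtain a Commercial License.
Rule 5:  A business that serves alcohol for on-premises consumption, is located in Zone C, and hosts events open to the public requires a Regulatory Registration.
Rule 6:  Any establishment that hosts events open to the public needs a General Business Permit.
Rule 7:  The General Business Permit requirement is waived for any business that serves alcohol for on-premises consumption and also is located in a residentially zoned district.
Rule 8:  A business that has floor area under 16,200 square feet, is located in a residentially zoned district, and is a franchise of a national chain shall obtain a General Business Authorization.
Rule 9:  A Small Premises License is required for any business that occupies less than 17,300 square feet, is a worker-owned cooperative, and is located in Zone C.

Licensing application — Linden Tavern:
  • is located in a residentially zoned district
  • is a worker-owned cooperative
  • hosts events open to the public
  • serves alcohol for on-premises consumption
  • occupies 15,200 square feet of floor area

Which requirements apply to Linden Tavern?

Rule 1: floor area 15,200 square feet ≤ 16,000 square feet → Commercial Certificate required.
Rule 2: is a worker-owned cooperative (not: is a franchise of a national chain) → Municipal Authorization not required.
Rule 3: Regulatory Registration is not required → no effect.
Rule 4: is a worker-owned cooperative (not: is a sole proprietorship); floor area 15,200 square feet > 6,100 square feet; is located in a residentially zoned district → Commercial License not required.
Rule 5: serves alcohol for on-premises consumption; is located in a residentially zoned district (not: is located in Zone C); hosts events open to the public → Regulatory Registration not required.
Rule 6: hosts events open to the public → General Business Permit required.
Rule 7: serves alcohol for on-premises consumption; is located in a residentially zoned district → exempt from General Business Permit.
Rule 8: floor area 15,200 square feet < 16,200 square feet; is located in a residentially zoned district; is a worker-owned cooperative (not: is a franchise of a national chain) → General Business Authorization not required.
Rule 9: floor area 15,200 square feet < 17,300 square feet; is a worker-owned cooperative; is located in a residentially zoned district (not: is located in Zone C) → Small Premises License not required.

Commercial Certificate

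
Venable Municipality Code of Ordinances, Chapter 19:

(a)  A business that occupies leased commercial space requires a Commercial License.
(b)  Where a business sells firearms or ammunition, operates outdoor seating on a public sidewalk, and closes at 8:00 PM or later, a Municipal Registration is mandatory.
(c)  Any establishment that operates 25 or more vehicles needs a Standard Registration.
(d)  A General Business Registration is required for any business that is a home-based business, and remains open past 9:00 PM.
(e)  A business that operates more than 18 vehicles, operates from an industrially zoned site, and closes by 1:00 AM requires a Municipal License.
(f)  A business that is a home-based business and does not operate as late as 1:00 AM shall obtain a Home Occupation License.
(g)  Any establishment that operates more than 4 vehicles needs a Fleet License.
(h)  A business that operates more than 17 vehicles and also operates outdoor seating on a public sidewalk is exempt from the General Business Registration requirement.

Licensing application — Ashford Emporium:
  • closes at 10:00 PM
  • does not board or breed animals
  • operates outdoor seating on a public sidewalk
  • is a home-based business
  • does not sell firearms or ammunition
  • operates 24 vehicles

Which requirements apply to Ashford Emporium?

(a) is a home-based business (not: occupies leased commercial space) → Commercial License not required.
(b) does not sell firearms or ammunition; operates outdoor seating on a public sidewalk; closes 10:00 PM, after 8:00 PM → Municipal Registration not required.
(c) vehicles 24 < 25 → Standard Registration not required.
(d) is a home-based business; closes 10:00 PM, after 9:00 PM → General Business Registration required.
(e) vehicles 24 > 18; is a home-based business (not: operates from an industrially zoned site); closes 10:00 PM, at/before 1:00 AM → Municipal License not required.
(f) is a home-based business; closes 10:00 PM, at/before 1:00 AM → Home Occupation License required.
(g) vehicles 24 > 4 → Fleet License required.
(h) vehicles 24 > 17; operates outdoor seating on a public sidewalk → exempt from General Business Registration.

Fleet License, Home Occupation License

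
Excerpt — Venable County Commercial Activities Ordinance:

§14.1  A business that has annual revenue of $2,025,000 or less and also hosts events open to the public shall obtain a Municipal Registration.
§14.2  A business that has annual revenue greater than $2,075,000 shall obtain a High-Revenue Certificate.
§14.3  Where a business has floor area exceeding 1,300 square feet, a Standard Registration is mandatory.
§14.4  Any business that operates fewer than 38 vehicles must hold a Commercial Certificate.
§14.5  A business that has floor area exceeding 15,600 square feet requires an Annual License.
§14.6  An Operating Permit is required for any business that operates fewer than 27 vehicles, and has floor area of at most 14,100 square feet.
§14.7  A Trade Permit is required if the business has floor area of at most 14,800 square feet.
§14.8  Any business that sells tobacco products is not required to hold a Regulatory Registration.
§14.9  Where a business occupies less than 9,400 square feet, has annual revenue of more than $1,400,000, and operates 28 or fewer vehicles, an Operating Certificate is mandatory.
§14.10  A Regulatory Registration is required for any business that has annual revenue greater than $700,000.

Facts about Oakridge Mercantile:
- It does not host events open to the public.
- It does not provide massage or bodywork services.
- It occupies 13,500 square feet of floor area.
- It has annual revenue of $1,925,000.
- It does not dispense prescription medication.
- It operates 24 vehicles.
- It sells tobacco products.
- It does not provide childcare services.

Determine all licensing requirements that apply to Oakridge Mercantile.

§14.1 revenue $1,925,000 ≤ $2,025,000; does not host events open to the public → Municipal Registration not required.
§14.2 revenue $1,925,000 ≤ $2,075,000 → High-Revenue Certificate not required.
§14.3 floor area 13,500 square feet > 1,300 square feet → Standard Registration required.
§14.4 vehicles 24 < 38 → Commercial Certificate required.
§14.5 floor area 13,500 square feet ≤ 15,600 square feet → Annual License not required.
§14.6 vehicles 24 < 27; floor area 13,500 square feet ≤ 14,100 square feet → Operating Permit required.
§14.7 floor area 13,500 square feet ≤ 14,800 square feet → Trade Permit required.
§14.8 sells tobacco products → exempt from Regulatory Registration.
§14.9 floor area 13,500 square feet ≥ 9,400 square feet; revenue $1,925,000 > $1,400,000; vehicles 24 ≤ 28 → Operating Certificate not required.
§14.10 revenue $1,925,000 > $700,000 → Regulatory Registration required.

Commercial Certificate, Operating Permit, Standard Registration, Trade Permit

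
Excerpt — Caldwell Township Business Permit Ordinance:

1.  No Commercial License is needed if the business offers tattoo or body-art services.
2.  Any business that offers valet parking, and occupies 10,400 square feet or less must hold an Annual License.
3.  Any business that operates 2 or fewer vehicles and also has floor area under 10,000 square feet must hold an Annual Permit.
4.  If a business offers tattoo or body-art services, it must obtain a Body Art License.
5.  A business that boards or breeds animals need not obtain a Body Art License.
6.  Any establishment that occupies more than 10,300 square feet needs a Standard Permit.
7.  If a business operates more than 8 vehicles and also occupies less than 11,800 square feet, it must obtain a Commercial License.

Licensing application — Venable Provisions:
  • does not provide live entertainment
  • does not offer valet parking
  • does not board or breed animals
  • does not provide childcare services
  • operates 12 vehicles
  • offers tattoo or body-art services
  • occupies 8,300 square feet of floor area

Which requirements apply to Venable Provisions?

1. offers tattoo or body-art services → exempt from Commercial License.
2. does not offer valet parking; floor area 8,300 square feet ≤ 10,400 square feet → Annual License not required.
3. vehicles 12 > 2; floor area 8,300 square feet < 10,000 square feet → Annual Permit not required.
4. offers tattoo or body-art services → Body Art License required.
5. does not board or breed animals → Body Art License exemption does not apply.
6. floor area 8,300 square feet ≤ 10,300 square feet → Standard Permit not required.
7. vehicles 12 > 8; floor area 8,300 square feet < 11,800 square feet → Commercial License required.

Body Art License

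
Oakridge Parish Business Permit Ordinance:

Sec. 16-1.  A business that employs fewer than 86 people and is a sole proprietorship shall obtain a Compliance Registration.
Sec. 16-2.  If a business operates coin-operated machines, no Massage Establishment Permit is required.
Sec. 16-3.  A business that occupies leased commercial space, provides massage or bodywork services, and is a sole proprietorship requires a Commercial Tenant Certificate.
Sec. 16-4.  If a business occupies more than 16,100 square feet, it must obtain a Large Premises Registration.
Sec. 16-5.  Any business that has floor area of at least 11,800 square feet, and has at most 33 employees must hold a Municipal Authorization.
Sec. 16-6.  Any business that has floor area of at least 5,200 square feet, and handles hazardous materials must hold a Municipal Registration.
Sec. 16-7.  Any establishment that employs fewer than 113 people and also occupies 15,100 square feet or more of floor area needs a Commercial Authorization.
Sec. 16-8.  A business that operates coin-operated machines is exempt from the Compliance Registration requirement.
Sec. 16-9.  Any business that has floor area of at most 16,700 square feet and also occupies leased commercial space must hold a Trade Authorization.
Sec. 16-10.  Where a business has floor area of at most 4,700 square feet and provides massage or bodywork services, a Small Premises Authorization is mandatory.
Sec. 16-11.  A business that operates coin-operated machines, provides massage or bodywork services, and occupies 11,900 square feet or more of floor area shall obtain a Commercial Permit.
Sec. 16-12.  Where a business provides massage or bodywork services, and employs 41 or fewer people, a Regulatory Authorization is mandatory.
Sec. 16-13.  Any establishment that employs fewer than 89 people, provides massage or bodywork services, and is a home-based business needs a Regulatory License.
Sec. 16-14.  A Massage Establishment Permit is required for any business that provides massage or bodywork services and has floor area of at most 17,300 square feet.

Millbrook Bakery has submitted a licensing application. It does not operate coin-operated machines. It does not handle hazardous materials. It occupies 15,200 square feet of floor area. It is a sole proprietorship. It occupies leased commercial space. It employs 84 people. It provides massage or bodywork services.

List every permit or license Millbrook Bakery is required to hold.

Sec. 16-1. employees 84 < 86; is a sole proprietorship → Compliance Registration required.
Sec. 16-2. does not operate coin-operated machines → Massage Establishment Permit exemption does not apply.
Sec. 16-3. occupies leased commercial space; provides massage or bodywork services; is a sole proprietorship → Commercial Tenant Certificate required.
Sec. 16-4. floor area 15,200 square feet ≤ 16,100 square feet → Large Premises Registration not required.
Sec. 16-5. floor area 15,200 square feet ≥ 11,800 square feet; employees 84 > 33 → Municipal Authorization not required.
Sec. 16-6. floor area 15,200 square feet ≥ 5,200 square feet; does not handle hazardous materials → Municipal Registration not required.
Sec. 16-7. employees 84 < 113; floor area 15,200 square feet ≥ 15,100 square feet → Commercial Authorization required.
Sec. 16-8. does not operate coin-operated machines → Compliance Registration exemption does not apply.
Sec. 16-9. floor area 15,200 square feet ≤ 16,700 square feet; occupies leased commercial space → Trade Authorization required.
Sec. 16-10. floor area 15,200 square feet > 4,700 square feet; provides massage or bodywork services → Small Premises Authorization not required.
Sec. 16-11. does not operate coin-operated machines; provides massage or bodywork services; floor area 15,200 square feet ≥ 11,900 square feet → Commercial Permit not required.
Sec. 16-12. provides massage or bodywork services; employees 84 > 41 → Regulatory Authorization not required.
Sec. 16-13. employees 84 < 89; provides massage or bodywork services; occupies leased commercial space (not: is a home-based business) → Regulatory License not required.
Sec. 16-14. provides massage or bodywork services; floor area 15,200 square feet ≤ 17,300 square feet → Massage Establishment Permit required.

Commercial Authorization, Commercial Tenant Certificate, Compliance Registration, Massage Establishment Permit, Trade Authorization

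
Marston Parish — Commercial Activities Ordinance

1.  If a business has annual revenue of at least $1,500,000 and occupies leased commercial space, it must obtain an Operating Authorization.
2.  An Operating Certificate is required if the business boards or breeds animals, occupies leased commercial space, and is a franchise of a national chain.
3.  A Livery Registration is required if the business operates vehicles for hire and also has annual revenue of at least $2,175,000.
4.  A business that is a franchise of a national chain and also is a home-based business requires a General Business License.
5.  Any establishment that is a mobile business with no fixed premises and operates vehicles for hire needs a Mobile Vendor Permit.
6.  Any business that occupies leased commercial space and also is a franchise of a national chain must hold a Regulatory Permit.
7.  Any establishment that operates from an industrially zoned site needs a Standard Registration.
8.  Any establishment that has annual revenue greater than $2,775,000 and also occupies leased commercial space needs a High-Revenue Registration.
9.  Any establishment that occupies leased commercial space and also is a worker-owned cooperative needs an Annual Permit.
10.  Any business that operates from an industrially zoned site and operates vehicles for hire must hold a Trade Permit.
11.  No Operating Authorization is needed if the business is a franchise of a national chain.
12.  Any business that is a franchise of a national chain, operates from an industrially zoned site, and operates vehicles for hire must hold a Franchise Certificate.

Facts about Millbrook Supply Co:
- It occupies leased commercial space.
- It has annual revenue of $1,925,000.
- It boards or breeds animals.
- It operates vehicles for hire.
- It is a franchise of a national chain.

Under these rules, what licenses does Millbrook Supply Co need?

Operating Certificate, Regulatory Permit

1. revenue $1,925,000 ≥ $1,500,000; occupies leased commercial space → Operating Authorization required.
2. boards or breeds animals; occupies leased commercial space; is a franchise of a national chain → Operating Certificate required.
3. operates vehicles for hire; revenue $1,925,000 < $2,175,000 → Livery Registration not required.
4. is a franchise of a national chain; occupies leased commercial space (not: is a home-based business) → General Business License not required.
5. occupies leased commercial space (not: is a mobile business with no fixed premises); operates vehicles for hire → Mobile Vendor Permit not required.
6. occupies leased commercial space; is a franchise of a national chain → Regulatory Permit required.
7. occupies leased commercial space (not: operates from an industrially zoned site) → Standard Registration not required.
8. revenue $1,925,000 ≤ $2,775,000; occupies leased commercial space → High-Revenue Registration not required.
9. occupies leased commercial space; is a franchise of a national chain (not: is a worker-owned cooperative) → Annual Permit not required.
10. occupies leased commercial space (not: operates from an industrially zoned site); operates vehicles for hire → Trade Permit not required.
11. is a franchise of a national chain → exempt from Operating Authorization.
12. is a franchise of a national chain; occupies leased commercial space (not: operates from an industrially zoned site); operates vehicles for hire → Franchise Certificate not required.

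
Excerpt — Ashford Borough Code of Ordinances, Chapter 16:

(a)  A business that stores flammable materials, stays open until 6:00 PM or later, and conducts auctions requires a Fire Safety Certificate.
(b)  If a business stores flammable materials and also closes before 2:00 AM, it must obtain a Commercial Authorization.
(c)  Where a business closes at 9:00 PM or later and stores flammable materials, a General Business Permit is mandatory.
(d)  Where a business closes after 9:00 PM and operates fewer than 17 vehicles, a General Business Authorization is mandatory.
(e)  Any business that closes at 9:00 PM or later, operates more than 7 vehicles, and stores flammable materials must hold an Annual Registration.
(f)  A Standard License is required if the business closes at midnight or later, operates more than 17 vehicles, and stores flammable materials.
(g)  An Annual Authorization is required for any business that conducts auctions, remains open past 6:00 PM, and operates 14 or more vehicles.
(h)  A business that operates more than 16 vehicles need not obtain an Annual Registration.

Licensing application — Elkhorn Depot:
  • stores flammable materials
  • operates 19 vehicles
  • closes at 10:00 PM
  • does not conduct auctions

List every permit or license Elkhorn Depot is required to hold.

(a) stores flammable materials; closes 10:00 PM, after 6:00 PM; does not conduct auctions → Fire Safety Certificate not required.
(b) stores flammable materials; closes 10:00 PM, at/before 2:00 AM → Commercial Authorization required.
(c) closes 10:00 PM, after 9:00 PM; stores flammable materials → General Business Permit required.
(d) closes 10:00 PM, after 9:00 PM; vehicles 19 ≥ 17 → General Business Authorization not required.
(e) closes 10:00 PM, after 9:00 PM; vehicles 19 > 7; stores flammable materials → Annual Registration required.
(f) closes 10:00 PM, at/before midnight; vehicles 19 > 17; stores flammable materials → Standard License not required.
(g) does not conduct auctions; closes 10:00 PM, after 6:00 PM; vehicles 19 ≥ 14 → Annual Authorization not required.
(h) vehicles 19 > 16 → exempt from Annual Registration.

Commercial Authorization, General Business Permit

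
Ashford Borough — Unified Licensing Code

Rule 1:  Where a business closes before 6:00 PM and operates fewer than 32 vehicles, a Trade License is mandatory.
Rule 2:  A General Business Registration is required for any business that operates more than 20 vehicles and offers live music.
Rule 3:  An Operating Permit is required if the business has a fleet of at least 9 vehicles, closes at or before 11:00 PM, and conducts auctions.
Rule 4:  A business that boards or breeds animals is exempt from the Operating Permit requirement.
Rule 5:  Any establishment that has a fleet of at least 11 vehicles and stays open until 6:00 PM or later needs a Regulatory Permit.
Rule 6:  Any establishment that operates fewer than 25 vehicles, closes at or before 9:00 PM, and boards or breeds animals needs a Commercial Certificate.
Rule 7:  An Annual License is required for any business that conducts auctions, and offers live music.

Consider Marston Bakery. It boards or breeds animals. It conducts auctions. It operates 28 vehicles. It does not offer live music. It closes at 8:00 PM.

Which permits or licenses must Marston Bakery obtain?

Rule 1: closes 8:00 PM, after 6:00 PM; vehicles 28 < 32 → Trade License not required.
Rule 2: vehicles 28 > 20; does not offer live music → General Business Registration not required.
Rule 3: vehicles 28 ≥ 9; closes 8:00 PM, at/before 11:00 PM; conducts auctions → Operating Permit required.
Rule 4: boards or breeds animals → exempt from Operating Permit.
Rule 5: vehicles 28 ≥ 11; closes 8:00 PM, after 6:00 PM → Regulatory Permit required.
Rule 6: vehicles 28 ≥ 25; closes 8:00 PM, at/before 9:00 PM; boards or breeds animals → Commercial Certificate not required.
Rule 7: conducts auctions; does not offer live music → Annual License not required.

Regulatory Permit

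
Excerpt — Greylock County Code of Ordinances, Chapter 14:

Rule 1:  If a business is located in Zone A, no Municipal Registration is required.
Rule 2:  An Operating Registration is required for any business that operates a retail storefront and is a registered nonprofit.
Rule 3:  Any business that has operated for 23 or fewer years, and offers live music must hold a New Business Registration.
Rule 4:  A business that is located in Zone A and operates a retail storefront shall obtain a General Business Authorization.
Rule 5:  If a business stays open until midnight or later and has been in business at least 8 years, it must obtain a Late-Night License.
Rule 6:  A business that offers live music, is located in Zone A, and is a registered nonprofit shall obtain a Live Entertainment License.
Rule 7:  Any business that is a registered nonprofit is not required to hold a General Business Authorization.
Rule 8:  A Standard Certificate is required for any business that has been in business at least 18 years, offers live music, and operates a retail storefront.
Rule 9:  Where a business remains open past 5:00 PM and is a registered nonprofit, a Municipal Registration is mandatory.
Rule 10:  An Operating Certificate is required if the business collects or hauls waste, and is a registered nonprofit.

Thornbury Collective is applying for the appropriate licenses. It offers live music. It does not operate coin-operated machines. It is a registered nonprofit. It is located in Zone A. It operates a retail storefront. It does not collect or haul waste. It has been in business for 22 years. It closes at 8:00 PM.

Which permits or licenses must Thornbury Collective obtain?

Rule 1: is located in Zone A → exempt from Municipal Registration.
Rule 2: operates a retail storefront; is a registered nonprofit → Operating Registration required.
Rule 3: years in business 22 ≤ 23; offers live music → New Business Registration required.
Rule 4: is located in Zone A; operates a retail storefront → General Business Authorization required.
Rule 5: closes 8:00 PM, at/before midnight; years in business 22 ≥ 8 → Late-Night License not required.
Rule 6: offers live music; is located in Zone A; is a registered nonprofit → Live Entertainment License required.
Rule 7: is a registered nonprofit → exempt from General Business Authorization.
Rule 8: years in business 22 ≥ 18; offers live music; operates a retail storefront → Standard Certificate required.
Rule 9: closes 8:00 PM, after 5:00 PM; is a registered nonprofit → Municipal Registration required.
Rule 10: does not collect or haul waste; is a registered nonprofit → Operating Certificate not required.

Live Entertainment License, New Business Registration, Operating Registration, Standard Certificate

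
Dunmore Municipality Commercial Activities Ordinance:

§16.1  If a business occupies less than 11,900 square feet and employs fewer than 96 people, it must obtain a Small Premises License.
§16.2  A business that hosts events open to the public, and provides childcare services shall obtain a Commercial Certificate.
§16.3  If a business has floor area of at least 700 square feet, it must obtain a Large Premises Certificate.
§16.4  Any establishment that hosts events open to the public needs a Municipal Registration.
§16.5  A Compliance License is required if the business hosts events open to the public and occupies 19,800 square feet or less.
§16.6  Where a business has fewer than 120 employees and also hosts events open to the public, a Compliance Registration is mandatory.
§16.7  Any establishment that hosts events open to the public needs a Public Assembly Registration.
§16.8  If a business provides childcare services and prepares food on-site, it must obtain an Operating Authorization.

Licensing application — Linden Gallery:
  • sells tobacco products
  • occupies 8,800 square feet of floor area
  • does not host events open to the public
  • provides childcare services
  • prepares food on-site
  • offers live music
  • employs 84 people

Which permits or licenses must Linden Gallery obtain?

§16.1 floor area 8,800 square feet < 11,900 square feet; employees 84 < 96 → Small Premises License required.
§16.2 does not host events open to the public; provides childcare services → Commercial Certificate not required.
§16.3 floor area 8,800 square feet ≥ 700 square feet → Large Premises Certificate required.
§16.4 does not host events open to the public → Municipal Registration not required.
§16.5 does not host events open to the public; floor area 8,800 square feet ≤ 19,800 square feet → Compliance License not required.
§16.6 employees 84 < 120; does not host events open to the public → Compliance Registration not required.
§16.7 does not host events open to the public → Public Assembly Registration not required.
§16.8 provides childcare services; prepares food on-site → Operating Authorization required.

Large Premises Certificate, Operating Authorization, Small Premises License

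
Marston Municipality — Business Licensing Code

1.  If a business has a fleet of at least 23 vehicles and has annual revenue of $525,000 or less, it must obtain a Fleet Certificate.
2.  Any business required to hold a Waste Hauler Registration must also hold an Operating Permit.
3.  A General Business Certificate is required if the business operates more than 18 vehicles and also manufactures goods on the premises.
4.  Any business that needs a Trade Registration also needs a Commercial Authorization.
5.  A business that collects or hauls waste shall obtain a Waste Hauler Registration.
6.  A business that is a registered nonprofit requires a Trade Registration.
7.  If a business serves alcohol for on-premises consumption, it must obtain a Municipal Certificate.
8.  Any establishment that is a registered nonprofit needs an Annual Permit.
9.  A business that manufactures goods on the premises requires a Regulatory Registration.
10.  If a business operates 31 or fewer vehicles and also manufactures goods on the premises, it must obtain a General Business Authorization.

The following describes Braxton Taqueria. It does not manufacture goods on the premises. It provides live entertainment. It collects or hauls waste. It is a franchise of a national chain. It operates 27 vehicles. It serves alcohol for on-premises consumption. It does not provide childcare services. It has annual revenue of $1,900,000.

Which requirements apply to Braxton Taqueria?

Municipal Certificate, Operating Permit, Waste Hauler Registration

1. vehicles 27 ≥ 23; revenue $1,900,000 > $525,000 → Fleet Certificate not required.
2. Waste Hauler Registration is required → Operating Permit also required.
3. vehicles 27 > 18; does not manufacture goods on the premises → General Business Certificate not required.
4. Trade Registration is not required → no effect.
5. collects or hauls waste → Waste Hauler Registration required.
6. is a franchise of a national chain (not: is a registered nonprofit) → Trade Registration not required.
7. serves alcohol for on-premises consumption → Municipal Certificate required.
8. is a franchise of a national chain (not: is a registered nonprofit) → Annual Permit not required.
9. does not manufacture goods on the premises → Regulatory Registration not required.
10. vehicles 27 ≤ 31; does not manufacture goods on the premises → General Business Authorization not required.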